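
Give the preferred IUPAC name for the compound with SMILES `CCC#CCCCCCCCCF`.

Counting along the main chain through the multiple bond gives 12 carbons: the parent is dodecane.
A C≡C triple bond in the chain gives the infix -yne-.
Number the chain so that numbering from this end puts the triple bond at C-3 rather than C-9.
That gives the triple bond between C-3 and C-4; a fluoro group at C-12.
Putting it together: 12-fluorododec-3-yne.

12-fluorododec-3-yne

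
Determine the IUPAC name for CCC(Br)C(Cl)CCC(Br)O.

1,5-dibromo-4-chloroheptan-1-ol

The longest chain bearing the –OH group is 7 carbons long (heptane).
An alcohol (–OH) is the principal characteristic group, giving the suffix -ol.
Number the chain so that numbering from this end puts the hydroxyl group at C-1 rather than C-7.
That gives the hydroxyl at C-1; bromo groups at C-1 and C-5; a chloro group at C-4.
The substituents are ordered alphabetically, ignoring any di-/tri- multipliers.
Putting it together: 1,5-dibromo-4-chloroheptan-1-ol.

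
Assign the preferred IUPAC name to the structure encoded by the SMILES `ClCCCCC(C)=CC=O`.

7-chloro-3-methylhept-2-enal

The longest chain bearing the –CHO group and the multiple bond is 7 carbons long (heptane).
An aldehyde (terminal –CHO) is the principal characteristic group, giving the suffix -al.
The chain contains a C=C double bond, so the unsaturation ending is -ene.
The numbering direction is chosen so that the aldehyde carbon is C-1 by definition.
This places the double bond between C-2 and C-3; a chloro group at C-7; a methyl group at C-3.
Prefixes are listed alphabetically: chloro, methyl.
Putting it together: 7-chloro-3-methylhept-2-enal.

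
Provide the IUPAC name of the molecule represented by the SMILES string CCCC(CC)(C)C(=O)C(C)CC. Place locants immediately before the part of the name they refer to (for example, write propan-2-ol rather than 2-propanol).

5-ethyl-3,5-dimethyloctan-4-one

Counting along the main chain through the carbonyl gives 8 carbons: the parent is octane.
The principal characteristic group is a ketone (C=O on an internal carbon), named with the suffix -one.
Choose the numbering such that numbering from this end puts the carbonyl group at C-4 rather than C-5.
That gives the carbonyl at C-4; an ethyl group at C-5; methyl groups at C-3 and C-5.
Substituent prefixes are cited in alphabetical order (multiplying prefixes like di-/tri- are ignored for ordering).
Putting it together: 5-ethyl-3,5-dimethyloctan-4-one.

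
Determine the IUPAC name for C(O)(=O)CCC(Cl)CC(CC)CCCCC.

The longest carbon chain that includes the –COOH group has 11 carbons, so the parent hydride is undecane.
A carboxylic acid (terminal –COOH) is the principal characteristic group, giving the suffix -oic acid.
The numbering direction is chosen so that the carboxylic acid carbon is C-1 by definition.
That gives a chloro group at C-4; an ethyl group at C-6.
Substituent prefixes are cited in alphabetical order (multiplying prefixes like di-/tri- are ignored for ordering).
Putting it together: 4-chloro-6-ethylundecanoic acid.

4-chloro-6-ethylundecanoic acid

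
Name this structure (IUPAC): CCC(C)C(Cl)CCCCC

4-chloro-3-methylnonane

The parent chain contains 9 carbons (nonane).
Number the chain so that the substituent locant set {3,4} is lower than {6,7} at the first point of difference.
This places a chloro group at C-4; a methyl group at C-3.
Prefixes are listed alphabetically: chloro, methyl.
Putting it together: 4-chloro-3-methylnonane.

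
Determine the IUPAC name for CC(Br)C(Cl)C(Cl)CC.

2-bromo-3,4-dichlorohexane

The longest continuous carbon chain has 6 atoms, so the parent hydride is hexane.
The numbering direction is chosen so that the substituent locant set {2,3,4} is lower than {3,4,5} at the first point of difference.
This places a bromo group at C-2; chloro groups at C-3 and C-4.
Prefixes are listed alphabetically: bromo, chloro.
Assembling the pieces gives 2-bromo-3,4-dichlorohexane.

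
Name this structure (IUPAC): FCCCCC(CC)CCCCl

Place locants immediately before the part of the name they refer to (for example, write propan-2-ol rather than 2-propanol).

1-chloro-4-ethyl-8-fluorooctane

The parent chain contains 8 carbons (octane).
Number the chain so that the substituent locant set {1,4,8} is lower than {1,5,8} at the first point of difference.
With this numbering: a chloro group at C-1; an ethyl group at C-4; a fluoro group at C-8.
Prefixes are listed alphabetically: chloro, ethyl, fluoro.
Assembling the pieces gives 1-chloro-4-ethyl-8-fluorooctane.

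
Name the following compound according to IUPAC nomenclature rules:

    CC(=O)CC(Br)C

4-bromopentan-2-one

Counting along the main chain through the carbonyl gives 5 carbons: the parent is pentane.
The principal characteristic group is a ketone (C=O on an internal carbon), named with the suffix -one.
The numbering direction is chosen so that numbering from this end puts the carbonyl group at C-2 rather than C-4.
With this numbering: the carbonyl at C-2; a bromo group at C-4.
Putting it together: 4-bromopentan-2-one.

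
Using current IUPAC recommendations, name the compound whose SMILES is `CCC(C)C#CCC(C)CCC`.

3,7-dimethyldec-4-yne

The longest carbon chain that includes the multiple bond has 10 carbons, so the parent hydride is decane.
There is one C≡C triple bond, indicated by the ending -yne.
The numbering direction is chosen so that numbering from this end puts the triple bond at C-4 rather than C-6.
That gives the triple bond between C-4 and C-5; methyl groups at C-3 and C-7.
The name is 3,7-dimethyldec-4-yne.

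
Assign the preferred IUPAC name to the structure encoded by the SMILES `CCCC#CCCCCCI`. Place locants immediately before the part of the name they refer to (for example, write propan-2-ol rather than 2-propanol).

10-iododec-4-yne

Counting along the main chain through the multiple bond gives 10 carbons: the parent is decane.
There is one C≡C triple bond, indicated by the ending -yne.
Choose the numbering such that numbering from this end puts the triple bond at C-4 rather than C-6.
That gives the triple bond between C-4 and C-5; an iodo group at C-10.
Putting it together: 10-iododec-4-yne.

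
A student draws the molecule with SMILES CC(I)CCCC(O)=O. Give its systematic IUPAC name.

Counting along the main chain through the –COOH group gives 6 carbons: the parent is hexane.
The principal characteristic group is a carboxylic acid (terminal –COOH), named with the suffix -oic acid.
Number the chain so that the carboxylic acid carbon is C-1 by definition.
This places an iodo group at C-5.
Assembling the pieces gives 5-iodohexanoic acid.

5-iodohexanoic acid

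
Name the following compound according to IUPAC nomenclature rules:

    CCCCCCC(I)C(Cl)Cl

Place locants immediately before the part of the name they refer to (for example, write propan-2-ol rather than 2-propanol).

1,1-dichloro-2-iodooctane

The longest continuous carbon chain has 8 atoms, so the parent hydride is octane.
The numbering direction is chosen so that the substituent locant set {1,1,2} is lower than {7,8,8} at the first point of difference.
With this numbering: two chloro groups at C-1; an iodo group at C-2.
Substituent prefixes are cited in alphabetical order (multiplying prefixes like di-/tri- are ignored for ordering).
The name is 1,1-dichloro-2-iodooctane.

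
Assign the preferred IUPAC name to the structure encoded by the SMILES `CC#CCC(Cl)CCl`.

The longest carbon chain that includes the multiple bond has 6 carbons, so the parent hydride is hexane.
A C≡C triple bond in the chain gives the infix -yne-.
Choose the numbering such that numbering from this end puts the triple bond at C-2 rather than C-4.
That gives the triple bond between C-2 and C-3; chloro groups at C-5 and C-6.
The name is 5,6-dichlorohex-2-yne.

5,6-dichlorohex-2-yne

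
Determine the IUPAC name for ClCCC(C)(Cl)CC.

The longest continuous carbon chain has 5 atoms, so the parent hydride is pentane.
Choose the numbering such that the substituent locant set {1,3,3} is lower than {3,3,5} at the first point of difference.
That gives chloro groups at C-1 and C-3; a methyl group at C-3.
Substituent prefixes are cited in alphabetical order (multiplying prefixes like di-/tri- are ignored for ordering).
Assembling the pieces gives 1,3-dichloro-3-methylpentane.

1,3-dichloro-3-methylpentane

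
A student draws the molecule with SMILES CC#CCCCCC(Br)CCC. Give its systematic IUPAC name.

8-bromoundec-2-yne

The longest chain bearing the multiple bond is 11 carbons long (undecane).
A C≡C triple bond in the chain gives the infix -yne-.
The numbering direction is chosen so that numbering from this end puts the triple bond at C-2 rather than C-9.
With this numbering: the triple bond between C-2 and C-3; a bromo group at C-8.
The name is 8-bromoundec-2-yne.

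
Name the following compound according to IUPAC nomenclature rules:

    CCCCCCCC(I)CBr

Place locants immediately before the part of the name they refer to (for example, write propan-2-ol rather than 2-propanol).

The longest carbon chain is 9 atoms: the parent is nonane.
The numbering direction is chosen so that the substituent locant set {1,2} is lower than {8,9} at the first point of difference.
That gives a bromo group at C-1; an iodo group at C-2.
Prefixes are listed alphabetically: bromo, iodo.
Assembling the pieces gives 1-bromo-2-iodononane.

1-bromo-2-iodononane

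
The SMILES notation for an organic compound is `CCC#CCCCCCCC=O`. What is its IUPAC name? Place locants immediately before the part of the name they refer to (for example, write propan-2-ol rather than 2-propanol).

The longest chain bearing the –CHO group and the multiple bond is 11 carbons long (undecane).
The highest-priority functional group is an aldehyde (terminal –CHO), so the name ends in -al.
There is one C≡C triple bond, indicated by the ending -yne.
Choose the numbering such that the aldehyde carbon is C-1 by definition.
That gives the triple bond between C-8 and C-9.
The name is undec-8-ynal.

undec-8-ynal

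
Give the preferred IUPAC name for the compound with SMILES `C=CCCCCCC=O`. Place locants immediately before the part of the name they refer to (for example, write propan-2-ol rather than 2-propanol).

oct-7-enal

The longest chain bearing the –CHO group and the multiple bond is 8 carbons long (octane).
An aldehyde (terminal –CHO) is the principal characteristic group, giving the suffix -al.
A C=C double bond in the chain gives the infix -ene-.
Choose the numbering such that the aldehyde carbon is C-1 by definition.
This places the double bond between C-7 and C-8.
The name is oct-7-enal.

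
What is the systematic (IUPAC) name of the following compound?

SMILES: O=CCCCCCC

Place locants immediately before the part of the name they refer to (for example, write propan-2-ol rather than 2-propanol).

heptanal

The longest carbon chain that includes the –CHO group has 7 carbons, so the parent hydride is heptane.
An aldehyde (terminal –CHO) is the principal characteristic group, giving the suffix -al.
The numbering direction is chosen so that the aldehyde carbon is C-1 by definition.
Assembling the pieces gives heptanal.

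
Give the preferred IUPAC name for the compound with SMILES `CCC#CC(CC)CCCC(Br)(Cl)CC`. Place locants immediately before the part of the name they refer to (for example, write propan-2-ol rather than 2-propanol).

9-bromo-9-chloro-5-ethylundec-3-yne

Counting along the main chain through the multiple bond gives 11 carbons: the parent is undecane.
There is one C≡C triple bond, indicated by the ending -yne.
Number the chain so that numbering from this end puts the triple bond at C-3 rather than C-8.
This places the triple bond between C-3 and C-4; a bromo group at C-9; a chloro group at C-9; an ethyl group at C-5.
Prefixes are listed alphabetically: bromo, chloro, ethyl.
Assembling the pieces gives 9-bromo-9-chloro-5-ethylundec-3-yne.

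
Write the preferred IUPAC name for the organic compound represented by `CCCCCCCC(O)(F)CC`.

3-fluorodecan-3-ol

The longest carbon chain that includes the –OH group has 10 carbons, so the parent hydride is decane.
The principal characteristic group is an alcohol (–OH), named with the suffix -ol.
Number the chain so that numbering from this end puts the hydroxyl group at C-3 rather than C-8.
That gives the hydroxyl at C-3; a fluoro group at C-3.
Assembling the pieces gives 3-fluorodecan-3-ol.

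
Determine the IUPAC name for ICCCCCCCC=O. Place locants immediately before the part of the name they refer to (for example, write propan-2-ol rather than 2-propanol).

Counting along the main chain through the –CHO group gives 8 carbons: the parent is octane.
The principal characteristic group is an aldehyde (terminal –CHO), named with the suffix -al.
Choose the numbering such that the aldehyde carbon is C-1 by definition.
With this numbering: an iodo group at C-8.
The name is 8-iodooctanal.

8-iodooctanal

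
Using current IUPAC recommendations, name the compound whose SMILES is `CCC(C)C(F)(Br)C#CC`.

The longest chain bearing the multiple bond is 7 carbons long (heptane).
A C≡C triple bond in the chain gives the infix -yne-.
Number the chain so that numbering from this end puts the triple bond at C-2 rather than C-5.
This places the triple bond between C-2 and C-3; a bromo group at C-4; a fluoro group at C-4; a methyl group at C-5.
The substituents are ordered alphabetically, ignoring any di-/tri- multipliers.
Putting it together: 4-bromo-4-fluoro-5-methylhept-2-yne.

4-bromo-4-fluoro-5-methylhept-2-yne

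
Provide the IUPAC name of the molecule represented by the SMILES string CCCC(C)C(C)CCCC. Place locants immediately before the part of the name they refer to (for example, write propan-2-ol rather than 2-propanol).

4,5-dimethylnonane

The longest carbon chain is 9 atoms: the parent is nonane.
Number the chain so that the substituent locant set {4,5} is lower than {5,6} at the first point of difference.
With this numbering: methyl groups at C-4 and C-5.
Assembling the pieces gives 4,5-dimethylnonane.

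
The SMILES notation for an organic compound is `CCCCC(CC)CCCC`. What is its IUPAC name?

The parent chain contains 9 carbons (nonane).
The molecule is symmetric, so either numbering direction gives the same locants.
With this numbering: an ethyl group at C-5.
Putting it together: 5-ethylnonane.

5-ethylnonane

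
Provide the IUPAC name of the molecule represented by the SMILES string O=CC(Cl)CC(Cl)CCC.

The longest carbon chain that includes the –CHO group has 7 carbons, so the parent hydride is heptane.
The highest-priority functional group is an aldehyde (terminal –CHO), so the name ends in -al.
Choose the numbering such that the aldehyde carbon is C-1 by definition.
With this numbering: chloro groups at C-2 and C-4.
Assembling the pieces gives 2,4-dichloroheptanal.

2,4-dichloroheptanal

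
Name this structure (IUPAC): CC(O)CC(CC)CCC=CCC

The longest chain bearing the –OH group and the multiple bond is 10 carbons long (decane).
The highest-priority functional group is an alcohol (–OH), so the name ends in -ol.
The chain contains a C=C double bond, so the unsaturation ending is -ene.
Choose the numbering such that numbering from this end puts the hydroxyl group at C-2 rather than C-9.
That gives the hydroxyl at C-2; the double bond between C-7 and C-8; an ethyl group at C-4.
Putting it together: 4-ethyldec-7-en-2-ol.

4-ethyldec-7-en-2-ol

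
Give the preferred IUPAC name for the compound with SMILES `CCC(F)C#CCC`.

Counting along the main chain through the multiple bond gives 7 carbons: the parent is heptane.
The chain contains a C≡C triple bond, so the unsaturation ending is -yne.
Number the chain so that numbering from this end puts the triple bond at C-3 rather than C-4.
This places the triple bond between C-3 and C-4; a fluoro group at C-5.
Assembling the pieces gives 5-fluorohept-3-yne.

5-fluorohept-3-yne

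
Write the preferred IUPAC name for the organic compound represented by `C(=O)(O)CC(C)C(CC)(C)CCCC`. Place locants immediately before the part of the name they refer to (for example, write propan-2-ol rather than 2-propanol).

4-ethyl-3,4-dimethyloctanoic acid

Counting along the main chain through the –COOH group gives 8 carbons: the parent is octane.
A carboxylic acid (terminal –COOH) is the principal characteristic group, giving the suffix -oic acid.
Choose the numbering such that the carboxylic acid carbon is C-1 by definition.
With this numbering: an ethyl group at C-4; methyl groups at C-3 and C-4.
Prefixes are listed alphabetically: ethyl, methyl.
Assembling the pieces gives 4-ethyl-3,4-dimethyloctanoic acid.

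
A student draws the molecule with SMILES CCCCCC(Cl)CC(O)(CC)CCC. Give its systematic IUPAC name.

6-chloro-4-ethylundecan-4-ol

The longest chain bearing the –OH group is 11 carbons long (undecane).
The principal characteristic group is an alcohol (–OH), named with the suffix -ol.
Choose the numbering such that numbering from this end puts the hydroxyl group at C-4 rather than C-8.
With this numbering: the hydroxyl at C-4; a chloro group at C-6; an ethyl group at C-4.
Prefixes are listed alphabetically: chloro, ethyl.
Putting it together: 6-chloro-4-ethylundecan-4-ol.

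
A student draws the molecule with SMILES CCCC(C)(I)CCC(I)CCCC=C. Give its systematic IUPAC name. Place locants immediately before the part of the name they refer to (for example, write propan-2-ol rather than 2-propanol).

Counting along the main chain through the multiple bond gives 12 carbons: the parent is dodecane.
There is one C=C double bond, indicated by the ending -ene.
The numbering direction is chosen so that numbering from this end puts the double bond at C-1 rather than C-11.
This places the double bond between C-1 and C-2; iodo groups at C-6 and C-9; a methyl group at C-9.
Prefixes are listed alphabetically: iodo, methyl.
The name is 6,9-diiodo-9-methyldodec-1-ene.

6,9-diiodo-9-methyldodec-1-ene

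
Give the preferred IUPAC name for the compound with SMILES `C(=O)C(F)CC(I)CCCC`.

2-fluoro-4-iodooctanal

The longest chain bearing the –CHO group is 8 carbons long (octane).
The principal characteristic group is an aldehyde (terminal –CHO), named with the suffix -al.
Number the chain so that the aldehyde carbon is C-1 by definition.
That gives a fluoro group at C-2; an iodo group at C-4.
Prefixes are listed alphabetically: fluoro, iodo.
The name is 2-fluoro-4-iodooctanal.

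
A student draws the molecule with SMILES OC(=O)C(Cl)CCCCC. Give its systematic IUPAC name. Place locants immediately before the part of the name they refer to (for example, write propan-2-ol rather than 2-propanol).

2-chloroheptanoic acid

The longest chain bearing the –COOH group is 7 carbons long (heptane).
The highest-priority functional group is a carboxylic acid (terminal –COOH), so the name ends in -oic acid.
The numbering direction is chosen so that the carboxylic acid carbon is C-1 by definition.
This places a chloro group at C-2.
The name is 2-chloroheptanoic acid.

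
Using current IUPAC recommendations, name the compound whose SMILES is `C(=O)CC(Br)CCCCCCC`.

The longest carbon chain that includes the –CHO group has 10 carbons, so the parent hydride is decane.
An aldehyde (terminal –CHO) is the principal characteristic group, giving the suffix -al.
Number the chain so that the aldehyde carbon is C-1 by definition.
That gives a bromo group at C-3.
Putting it together: 3-bromodecanal.

3-bromodecanal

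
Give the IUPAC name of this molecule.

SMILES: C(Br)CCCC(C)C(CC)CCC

1-bromo-6-ethyl-5-methylnonane

The parent chain contains 9 carbons (nonane).
Choose the numbering such that the substituent locant set {1,5,6} is lower than {4,5,9} at the first point of difference.
That gives a bromo group at C-1; an ethyl group at C-6; a methyl group at C-5.
Prefixes are listed alphabetically: bromo, ethyl, methyl.
Putting it together: 1-bromo-6-ethyl-5-methylnonane.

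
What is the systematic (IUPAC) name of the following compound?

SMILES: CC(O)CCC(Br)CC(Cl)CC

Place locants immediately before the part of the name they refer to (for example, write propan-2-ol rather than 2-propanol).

Counting along the main chain through the –OH group gives 9 carbons: the parent is nonane.
The principal characteristic group is an alcohol (–OH), named with the suffix -ol.
Choose the numbering such that numbering from this end puts the hydroxyl group at C-2 rather than C-8.
This places the hydroxyl at C-2; a bromo group at C-5; a chloro group at C-7.
The substituents are ordered alphabetically, ignoring any di-/tri- multipliers.
Putting it together: 5-bromo-7-chlorononan-2-ol.

5-bromo-7-chlorononan-2-ol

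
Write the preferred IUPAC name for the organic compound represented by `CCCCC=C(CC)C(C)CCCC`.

6-ethyl-7-methylundec-5-ene

The longest chain bearing the multiple bond is 11 carbons long (undecane).
A C=C double bond in the chain gives the infix -ene-.
Choose the numbering such that numbering from this end puts the double bond at C-5 rather than C-6.
That gives the double bond between C-5 and C-6; an ethyl group at C-6; a methyl group at C-7.
Prefixes are listed alphabetically: ethyl, methyl.
The name is 6-ethyl-7-methylundec-5-ene.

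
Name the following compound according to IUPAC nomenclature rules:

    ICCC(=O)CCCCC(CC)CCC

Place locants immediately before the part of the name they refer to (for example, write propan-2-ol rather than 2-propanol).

8-ethyl-1-iodoundecan-3-one

The longest chain bearing the carbonyl is 11 carbons long (undecane).
The principal characteristic group is a ketone (C=O on an internal carbon), named with the suffix -one.
Number the chain so that numbering from this end puts the carbonyl group at C-3 rather than C-9.
That gives the carbonyl at C-3; an ethyl group at C-8; an iodo group at C-1.
Substituent prefixes are cited in alphabetical order (multiplying prefixes like di-/tri- are ignored for ordering).
The name is 8-ethyl-1-iodoundecan-3-one.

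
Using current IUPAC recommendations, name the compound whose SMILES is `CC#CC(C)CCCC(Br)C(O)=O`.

2-bromo-6-methylnon-7-ynoic acid

The longest chain bearing the –COOH group and the multiple bond is 9 carbons long (nonane).
The principal characteristic group is a carboxylic acid (terminal –COOH), named with the suffix -oic acid.
There is one C≡C triple bond, indicated by the ending -yne.
The numbering direction is chosen so that the carboxylic acid carbon is C-1 by definition.
That gives the triple bond between C-7 and C-8; a bromo group at C-2; a methyl group at C-6.
The substituents are ordered alphabetically, ignoring any di-/tri- multipliers.
Putting it together: 2-bromo-6-methylnon-7-ynoic acid.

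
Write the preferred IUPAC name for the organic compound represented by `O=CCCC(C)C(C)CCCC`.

Counting along the main chain through the –CHO group gives 9 carbons: the parent is nonane.
An aldehyde (terminal –CHO) is the principal characteristic group, giving the suffix -al.
Number the chain so that the aldehyde carbon is C-1 by definition.
This places methyl groups at C-4 and C-5.
Putting it together: 4,5-dimethylnonanal.

4,5-dimethylnonanal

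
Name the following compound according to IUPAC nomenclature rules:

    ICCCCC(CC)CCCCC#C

The longest carbon chain that includes the multiple bond has 11 carbons, so the parent hydride is undecane.
A C≡C triple bond in the chain gives the infix -yne-.
Number the chain so that numbering from this end puts the triple bond at C-1 rather than C-10.
This places the triple bond between C-1 and C-2; an ethyl group at C-7; an iodo group at C-11.
Substituent prefixes are cited in alphabetical order (multiplying prefixes like di-/tri- are ignored for ordering).
The name is 7-ethyl-11-iodoundec-1-yne.

7-ethyl-11-iodoundec-1-yne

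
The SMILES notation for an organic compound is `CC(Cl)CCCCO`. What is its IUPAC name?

The longest carbon chain that includes the –OH group has 6 carbons, so the parent hydride is hexane.
An alcohol (–OH) is the principal characteristic group, giving the suffix -ol.
The numbering direction is chosen so that numbering from this end puts the hydroxyl group at C-1 rather than C-6.
This places the hydroxyl at C-1; a chloro group at C-5.
Assembling the pieces gives 5-chlorohexan-1-ol.

5-chlorohexan-1-ol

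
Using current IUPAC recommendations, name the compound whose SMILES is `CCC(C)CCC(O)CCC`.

7-methylnonan-4-ol

The longest chain bearing the –OH group is 9 carbons long (nonane).
The highest-priority functional group is an alcohol (–OH), so the name ends in -ol.
The numbering direction is chosen so that numbering from this end puts the hydroxyl group at C-4 rather than C-6.
This places the hydroxyl at C-4; a methyl group at C-7.
Putting it together: 7-methylnonan-4-ol.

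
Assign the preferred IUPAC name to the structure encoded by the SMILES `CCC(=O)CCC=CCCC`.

The longest chain bearing the carbonyl and the multiple bond is 10 carbons long (decane).
The principal characteristic group is a ketone (C=O on an internal carbon), named with the suffix -one.
There is one C=C double bond, indicated by the ending -ene.
Number the chain so that numbering from this end puts the carbonyl group at C-3 rather than C-8.
That gives the carbonyl at C-3; the double bond between C-6 and C-7.
The name is dec-6-en-3-one.

dec-6-en-3-one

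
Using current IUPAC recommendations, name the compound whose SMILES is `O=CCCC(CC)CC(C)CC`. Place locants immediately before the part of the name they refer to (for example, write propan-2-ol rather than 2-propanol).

The longest carbon chain that includes the –CHO group has 8 carbons, so the parent hydride is octane.
The highest-priority functional group is an aldehyde (terminal –CHO), so the name ends in -al.
Choose the numbering such that the aldehyde carbon is C-1 by definition.
This places an ethyl group at C-4; a methyl group at C-6.
Substituent prefixes are cited in alphabetical order (multiplying prefixes like di-/tri- are ignored for ordering).
The name is 4-ethyl-6-methyloctanal.

4-ethyl-6-methyloctanal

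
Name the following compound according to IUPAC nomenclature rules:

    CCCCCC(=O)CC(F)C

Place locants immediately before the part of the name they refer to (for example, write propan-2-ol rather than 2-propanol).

2-fluorononan-4-one

Counting along the main chain through the carbonyl gives 9 carbons: the parent is nonane.
The principal characteristic group is a ketone (C=O on an internal carbon), named with the suffix -one.
Number the chain so that numbering from this end puts the carbonyl group at C-4 rather than C-6.
That gives the carbonyl at C-4; a fluoro group at C-2.
The name is 2-fluorononan-4-one.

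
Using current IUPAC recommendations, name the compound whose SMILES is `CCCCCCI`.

The longest carbon chain is 6 atoms: the parent is hexane.
Number the chain so that the substituent locant set {1} is lower than {6} at the first point of difference.
With this numbering: an iodo group at C-1.
Assembling the pieces gives 1-iodohexane.

1-iodohexane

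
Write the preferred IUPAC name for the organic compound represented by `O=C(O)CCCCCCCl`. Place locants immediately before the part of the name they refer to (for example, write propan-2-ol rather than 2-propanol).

The longest chain bearing the –COOH group is 7 carbons long (heptane).
The highest-priority functional group is a carboxylic acid (terminal –COOH), so the name ends in -oic acid.
Number the chain so that the carboxylic acid carbon is C-1 by definition.
That gives a chloro group at C-7.
Assembling the pieces gives 7-chloroheptanoic acid.

7-chloroheptanoic acid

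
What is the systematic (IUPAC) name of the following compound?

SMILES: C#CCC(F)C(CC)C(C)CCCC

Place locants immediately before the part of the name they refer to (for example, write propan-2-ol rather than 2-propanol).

5-ethyl-4-fluoro-6-methyldec-1-yne

The longest chain bearing the multiple bond is 10 carbons long (decane).
A C≡C triple bond in the chain gives the infix -yne-.
The numbering direction is chosen so that numbering from this end puts the triple bond at C-1 rather than C-9.
This places the triple bond between C-1 and C-2; an ethyl group at C-5; a fluoro group at C-4; a methyl group at C-6.
Prefixes are listed alphabetically: ethyl, fluoro, methyl.
Putting it together: 5-ethyl-4-fluoro-6-methyldec-1-yne.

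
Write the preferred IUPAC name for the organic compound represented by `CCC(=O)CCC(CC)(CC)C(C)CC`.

6,6-diethyl-7-methylnonan-3-one

Counting along the main chain through the carbonyl gives 9 carbons: the parent is nonane.
The highest-priority functional group is a ketone (C=O on an internal carbon), so the name ends in -one.
Choose the numbering such that numbering from this end puts the carbonyl group at C-3 rather than C-7.
This places the carbonyl at C-3; two ethyl groups at C-6; a methyl group at C-7.
Prefixes are listed alphabetically: ethyl, methyl.
Putting it together: 6,6-diethyl-7-methylnonan-3-one.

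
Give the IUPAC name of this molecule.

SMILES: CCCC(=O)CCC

heptan-4-one

Counting along the main chain through the carbonyl gives 7 carbons: the parent is heptane.
The principal characteristic group is a ketone (C=O on an internal carbon), named with the suffix -one.
The molecule is symmetric, so either numbering direction gives the same locants.
This places the carbonyl at C-4.
Putting it together: heptan-4-one.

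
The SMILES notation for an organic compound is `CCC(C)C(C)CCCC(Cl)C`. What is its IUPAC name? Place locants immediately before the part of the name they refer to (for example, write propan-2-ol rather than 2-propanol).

The longest carbon chain is 9 atoms: the parent is nonane.
Choose the numbering such that the substituent locant set {2,6,7} is lower than {3,4,8} at the first point of difference.
With this numbering: a chloro group at C-2; methyl groups at C-6 and C-7.
Prefixes are listed alphabetically: chloro, methyl.
The name is 2-chloro-6,7-dimethylnonane.

2-chloro-6,7-dimethylnonane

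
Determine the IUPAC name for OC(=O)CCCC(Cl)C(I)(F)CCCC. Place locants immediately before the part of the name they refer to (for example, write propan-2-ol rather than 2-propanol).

5-chloro-6-fluoro-6-iododecanoic acid

The longest chain bearing the –COOH group is 10 carbons long (decane).
The highest-priority functional group is a carboxylic acid (terminal –COOH), so the name ends in -oic acid.
The numbering direction is chosen so that the carboxylic acid carbon is C-1 by definition.
That gives a chloro group at C-5; a fluoro group at C-6; an iodo group at C-6.
The substituents are ordered alphabetically, ignoring any di-/tri- multipliers.
The name is 5-chloro-6-fluoro-6-iododecanoic acid.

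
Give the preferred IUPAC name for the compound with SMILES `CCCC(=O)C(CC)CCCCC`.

5-ethyldecan-4-one

Counting along the main chain through the carbonyl gives 10 carbons: the parent is decane.
A ketone (C=O on an internal carbon) is the principal characteristic group, giving the suffix -one.
The numbering direction is chosen so that numbering from this end puts the carbonyl group at C-4 rather than C-7.
This places the carbonyl at C-4; an ethyl group at C-5.
The name is 5-ethyldecan-4-one.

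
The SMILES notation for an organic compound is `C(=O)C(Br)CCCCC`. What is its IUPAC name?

The longest chain bearing the –CHO group is 7 carbons long (heptane).
The highest-priority functional group is an aldehyde (terminal –CHO), so the name ends in -al.
Number the chain so that the aldehyde carbon is C-1 by definition.
With this numbering: a bromo group at C-2.
Assembling the pieces gives 2-bromoheptanal.

2-bromoheptanal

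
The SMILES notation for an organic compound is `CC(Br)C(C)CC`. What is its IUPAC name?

2-bromo-3-methylpentane

The longest continuous carbon chain has 5 atoms, so the parent hydride is pentane.
Choose the numbering such that the substituent locant set {2,3} is lower than {3,4} at the first point of difference.
That gives a bromo group at C-2; a methyl group at C-3.
Substituent prefixes are cited in alphabetical order (multiplying prefixes like di-/tri- are ignored for ordering).
The name is 2-bromo-3-methylpentane.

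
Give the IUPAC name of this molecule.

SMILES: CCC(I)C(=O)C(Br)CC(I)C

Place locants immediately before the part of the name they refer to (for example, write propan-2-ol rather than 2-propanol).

The longest carbon chain that includes the carbonyl has 8 carbons, so the parent hydride is octane.
The highest-priority functional group is a ketone (C=O on an internal carbon), so the name ends in -one.
Number the chain so that numbering from this end puts the carbonyl group at C-4 rather than C-5.
This places the carbonyl at C-4; a bromo group at C-5; iodo groups at C-3 and C-7.
Substituent prefixes are cited in alphabetical order (multiplying prefixes like di-/tri- are ignored for ordering).
Putting it together: 5-bromo-3,7-diiodooctan-4-one.

5-bromo-3,7-diiodooctan-4-one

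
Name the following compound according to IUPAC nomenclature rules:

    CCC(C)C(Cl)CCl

The parent chain contains 5 carbons (pentane).
Choose the numbering such that the substituent locant set {1,2,3} is lower than {3,4,5} at the first point of difference.
With this numbering: chloro groups at C-1 and C-2; a methyl group at C-3.
Substituent prefixes are cited in alphabetical order (multiplying prefixes like di-/tri- are ignored for ordering).
The name is 1,2-dichloro-3-methylpentane.

1,2-dichloro-3-methylpentane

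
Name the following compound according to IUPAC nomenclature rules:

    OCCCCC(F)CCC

5-fluorooctan-1-ol

The longest chain bearing the –OH group is 8 carbons long (octane).
The highest-priority functional group is an alcohol (–OH), so the name ends in -ol.
Number the chain so that numbering from this end puts the hydroxyl group at C-1 rather than C-8.
That gives the hydroxyl at C-1; a fluoro group at C-5.
Putting it together: 5-fluorooctan-1-ol.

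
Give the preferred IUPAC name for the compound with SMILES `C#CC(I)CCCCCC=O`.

7-iodonon-8-ynal

The longest carbon chain that includes the –CHO group and the multiple bond has 9 carbons, so the parent hydride is nonane.
The highest-priority functional group is an aldehyde (terminal –CHO), so the name ends in -al.
There is one C≡C triple bond, indicated by the ending -yne.
The numbering direction is chosen so that the aldehyde carbon is C-1 by definition.
This places the triple bond between C-8 and C-9; an iodo group at C-7.
Assembling the pieces gives 7-iodonon-8-ynal.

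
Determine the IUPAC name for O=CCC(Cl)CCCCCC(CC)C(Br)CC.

10-bromo-3-chloro-9-ethyldodecanal

Counting along the main chain through the –CHO group gives 12 carbons: the parent is dodecane.
The highest-priority functional group is an aldehyde (terminal –CHO), so the name ends in -al.
Choose the numbering such that the aldehyde carbon is C-1 by definition.
With this numbering: a bromo group at C-10; a chloro group at C-3; an ethyl group at C-9.
The substituents are ordered alphabetically, ignoring any di-/tri- multipliers.
Putting it together: 10-bromo-3-chloro-9-ethyldodecanal.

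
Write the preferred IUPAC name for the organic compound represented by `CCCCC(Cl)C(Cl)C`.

2,3-dichloroheptane

The parent chain contains 7 carbons (heptane).
Number the chain so that the substituent locant set {2,3} is lower than {5,6} at the first point of difference.
With this numbering: chloro groups at C-2 and C-3.
The name is 2,3-dichloroheptane.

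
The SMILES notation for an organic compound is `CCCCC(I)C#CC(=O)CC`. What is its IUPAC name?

The longest chain bearing the carbonyl and the multiple bond is 10 carbons long (decane).
The principal characteristic group is a ketone (C=O on an internal carbon), named with the suffix -one.
The chain contains a C≡C triple bond, so the unsaturation ending is -yne.
Choose the numbering such that numbering from this end puts the carbonyl group at C-3 rather than C-8.
This places the carbonyl at C-3; the triple bond between C-4 and C-5; an iodo group at C-6.
Assembling the pieces gives 6-iododec-4-yn-3-one.

6-iododec-4-yn-3-one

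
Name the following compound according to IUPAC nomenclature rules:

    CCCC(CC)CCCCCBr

1-bromo-6-ethylnonane

The longest carbon chain is 9 atoms: the parent is nonane.
Choose the numbering such that the substituent locant set {1,6} is lower than {4,9} at the first point of difference.
With this numbering: a bromo group at C-1; an ethyl group at C-6.
Substituent prefixes are cited in alphabetical order (multiplying prefixes like di-/tri- are ignored for ordering).
Putting it together: 1-bromo-6-ethylnonane.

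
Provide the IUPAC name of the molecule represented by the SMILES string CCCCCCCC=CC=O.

dec-2-enal

The longest chain bearing the –CHO group and the multiple bond is 10 carbons long (decane).
An aldehyde (terminal –CHO) is the principal characteristic group, giving the suffix -al.
There is one C=C double bond, indicated by the ending -ene.
The numbering direction is chosen so that the aldehyde carbon is C-1 by definition.
That gives the double bond between C-2 and C-3.
Assembling the pieces gives dec-2-enal.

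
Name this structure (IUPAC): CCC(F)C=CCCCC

Counting along the main chain through the multiple bond gives 9 carbons: the parent is nonane.
The chain contains a C=C double bond, so the unsaturation ending is -ene.
Choose the numbering such that numbering from this end puts the double bond at C-4 rather than C-5.
With this numbering: the double bond between C-4 and C-5; a fluoro group at C-3.
Putting it together: 3-fluoronon-4-ene.

3-fluoronon-4-ene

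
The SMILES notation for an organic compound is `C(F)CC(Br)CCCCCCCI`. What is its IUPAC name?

3-bromo-1-fluoro-10-iododecane

The longest continuous carbon chain has 10 atoms, so the parent hydride is decane.
Choose the numbering such that the substituent locant set {1,3,10} is lower than {1,8,10} at the first point of difference.
This places a bromo group at C-3; a fluoro group at C-1; an iodo group at C-10.
Prefixes are listed alphabetically: bromo, fluoro, iodo.
Assembling the pieces gives 3-bromo-1-fluoro-10-iododecane.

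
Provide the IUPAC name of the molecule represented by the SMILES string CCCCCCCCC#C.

dec-1-yne

The longest chain bearing the multiple bond is 10 carbons long (decane).
A C≡C triple bond in the chain gives the infix -yne-.
Choose the numbering such that numbering from this end puts the triple bond at C-1 rather than C-9.
This places the triple bond between C-1 and C-2.
Putting it together: dec-1-yne.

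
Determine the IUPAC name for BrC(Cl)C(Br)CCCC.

The longest continuous carbon chain has 6 atoms, so the parent hydride is hexane.
The numbering direction is chosen so that the substituent locant set {1,1,2} is lower than {5,6,6} at the first point of difference.
With this numbering: bromo groups at C-1 and C-2; a chloro group at C-1.
Substituent prefixes are cited in alphabetical order (multiplying prefixes like di-/tri- are ignored for ordering).
The name is 1,2-dibromo-1-chlorohexane.

1,2-dibromo-1-chlorohexane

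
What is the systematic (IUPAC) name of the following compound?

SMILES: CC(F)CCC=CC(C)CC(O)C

The longest chain bearing the –OH group and the multiple bond is 10 carbons long (decane).
The highest-priority functional group is an alcohol (–OH), so the name ends in -ol.
The chain contains a C=C double bond, so the unsaturation ending is -ene.
The numbering direction is chosen so that numbering from this end puts the hydroxyl group at C-2 rather than C-9.
That gives the hydroxyl at C-2; the double bond between C-5 and C-6; a fluoro group at C-9; a methyl group at C-4.
The substituents are ordered alphabetically, ignoring any di-/tri- multipliers.
Putting it together: 9-fluoro-4-methyldec-5-en-2-ol.

9-fluoro-4-methyldec-5-en-2-ol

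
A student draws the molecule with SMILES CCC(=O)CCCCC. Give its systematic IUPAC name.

octan-3-one

The longest chain bearing the carbonyl is 8 carbons long (octane).
The highest-priority functional group is a ketone (C=O on an internal carbon), so the name ends in -one.
The numbering direction is chosen so that numbering from this end puts the carbonyl group at C-3 rather than C-6.
That gives the carbonyl at C-3.
The name is octan-3-one.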